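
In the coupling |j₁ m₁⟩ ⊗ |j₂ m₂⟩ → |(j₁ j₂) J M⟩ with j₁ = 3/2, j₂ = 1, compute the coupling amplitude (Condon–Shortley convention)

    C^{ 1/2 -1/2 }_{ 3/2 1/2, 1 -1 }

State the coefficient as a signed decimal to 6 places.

+√(1/6) = +0.408248

√[2·2!1!0!/4! · 2!1!0!2!0!1!] = √(2/3)
  +(−1)^0/∏(0,2,1,0,0,0)! = 1/2  (running 1/2)
⟨..|..⟩ = √(2/3)·(1/2) = +0.408248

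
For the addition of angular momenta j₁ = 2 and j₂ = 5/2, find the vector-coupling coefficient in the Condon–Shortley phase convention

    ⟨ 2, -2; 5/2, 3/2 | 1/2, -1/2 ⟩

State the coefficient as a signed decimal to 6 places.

+0.258199

√[2·4!0!1!/6! · 0!4!4!1!0!1!] = √(192/5)
  +(−1)^4/∏(4,0,0,0,0,1)! = 1/24  (running 1/24)
⟨..|..⟩ = √(192/5)·(1/24) = +0.258199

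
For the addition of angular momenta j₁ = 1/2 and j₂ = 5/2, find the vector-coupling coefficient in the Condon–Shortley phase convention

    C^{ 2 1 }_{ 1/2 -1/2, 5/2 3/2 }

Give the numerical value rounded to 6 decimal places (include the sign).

-0.816497

√[5·1!0!4!/6! · 0!1!4!1!3!1!] = √(24)
  +(−1)^1/∏(1,0,0,3,0,1)! = -1/6  (running -1/6)
⟨..|..⟩ = √(24)·(-1/6) = -0.816497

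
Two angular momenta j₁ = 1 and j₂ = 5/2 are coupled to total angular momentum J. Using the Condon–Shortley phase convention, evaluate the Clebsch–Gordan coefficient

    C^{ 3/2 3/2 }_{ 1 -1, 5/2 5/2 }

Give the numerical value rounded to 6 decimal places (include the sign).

triangle: 2!·0!·3!/6! = 12/720
(j±m)!: 0!·2!·5!·0!·3!·0! = 1440
prefactor² = (2J+1)·Δ·N² = 96
  k=2: +1/(2!·0!·0!·3!·0!·0!) = 1/12
Σ = 1/12  ⇒  CG² = 96·1/12² = 2/3
CG = +√(2/3) = +0.816497

+0.816497  (= +√(2/3))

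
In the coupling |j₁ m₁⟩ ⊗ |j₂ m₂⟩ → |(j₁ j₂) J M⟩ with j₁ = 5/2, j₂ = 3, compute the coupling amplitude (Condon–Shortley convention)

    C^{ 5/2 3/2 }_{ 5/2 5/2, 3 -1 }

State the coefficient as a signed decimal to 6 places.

√[6·3!2!3!/9! · 5!0!2!4!4!1!] = √(1152/7)
  +(−1)^0/∏(0,3,0,2,2,1)! = 1/24  (running 1/24)
⟨..|..⟩ = √(1152/7)·(1/24) = +0.534522

+√(2/7) = +0.534522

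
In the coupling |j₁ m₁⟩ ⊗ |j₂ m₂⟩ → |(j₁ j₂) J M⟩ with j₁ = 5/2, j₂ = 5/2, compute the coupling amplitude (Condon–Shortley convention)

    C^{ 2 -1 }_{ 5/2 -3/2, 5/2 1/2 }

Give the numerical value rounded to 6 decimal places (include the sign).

triangle: 3!*2!*2!/8! = 24/40320
(j±m)!: 1!*4!*3!*2!*1!*3! = 1728
prefactor² = (2J+1)*Δ*N² = 36/7
  k=2: +1/(2!*1!*2!*1!*0!*1!) = 1/4
  k=3: −1/(3!*0!*1!*0!*1!*2!) = -1/12
Σ = 1/6  ⇒  CG² = 36/7*1/6² = 1/7
CG = +√(1/7) = +0.377964

+√(1/7) = +0.377964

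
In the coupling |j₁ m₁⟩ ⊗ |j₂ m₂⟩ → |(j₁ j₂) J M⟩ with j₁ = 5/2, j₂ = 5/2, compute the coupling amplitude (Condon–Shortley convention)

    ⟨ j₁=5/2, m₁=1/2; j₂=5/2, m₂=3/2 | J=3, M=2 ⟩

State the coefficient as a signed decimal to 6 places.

−√(1/12) = -0.288675

√[7·2!3!3!/9! · 3!2!4!1!5!1!] = √(48)
  +(−1)^1/∏(1,1,1,3,2,0)! = -1/12  (running -1/12)
  +(−1)^2/∏(2,0,0,2,3,1)! = 1/24  (running -1/24)
⟨..|..⟩ = √(48)·(-1/24) = -0.288675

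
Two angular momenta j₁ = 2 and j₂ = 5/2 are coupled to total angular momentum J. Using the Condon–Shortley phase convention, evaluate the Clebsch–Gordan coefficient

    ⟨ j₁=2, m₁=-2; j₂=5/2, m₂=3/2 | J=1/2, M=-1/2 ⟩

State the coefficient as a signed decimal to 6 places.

j₁+j₂−J=4  J+j₁−j₂=0  J−j₁+j₂=1  j₁+j₂+J+1=6
(j₁±m₁, j₂±m₂, J±M) = (0,4,4,1,0,1)
P² = 192/5
sum k=4..4:
  [4] +1/24 = 1/24
S = 1/24
C² = P²·S² = 1/15 ; C = +0.258199

+√(1/15) ≈ +0.258199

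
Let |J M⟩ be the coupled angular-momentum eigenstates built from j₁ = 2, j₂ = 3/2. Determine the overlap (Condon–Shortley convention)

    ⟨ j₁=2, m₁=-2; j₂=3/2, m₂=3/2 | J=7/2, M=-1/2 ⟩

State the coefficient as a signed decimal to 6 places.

+√(1/35) ≈ +0.169031

√[8·0!4!3!/8! · 0!4!3!0!3!4!] = √(20736/35)
  +(−1)^0/∏(0,0,4,3,0,0)! = 1/144  (running 1/144)
⟨..|..⟩ = √(20736/35)·(1/144) = +0.169031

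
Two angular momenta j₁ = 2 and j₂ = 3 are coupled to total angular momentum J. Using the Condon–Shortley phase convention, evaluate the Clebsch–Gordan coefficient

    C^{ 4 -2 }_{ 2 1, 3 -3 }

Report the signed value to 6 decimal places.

+√(27/140) ≈ +0.439155

triangle: 1!*3!*5!/10! = 720/3628800
(j±m)!: 3!*1!*0!*6!*2!*6! = 6220800
prefactor² = (2J+1)*Δ*N² = 77760/7
  k=0: +1/(0!*1!*1!*0!*2!*5!) = 1/240
Σ = 1/240  ⇒  CG² = 77760/7*1/240² = 27/140
CG = +√(27/140) = +0.439155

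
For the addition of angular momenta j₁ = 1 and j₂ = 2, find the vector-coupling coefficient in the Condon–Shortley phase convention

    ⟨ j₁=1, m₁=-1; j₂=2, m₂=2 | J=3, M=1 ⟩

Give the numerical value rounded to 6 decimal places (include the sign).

+√(1/15) ≈ +0.258199

triangle: 0!·2!·4!/7! = 48/5040
(j±m)!: 0!·2!·4!·0!·4!·2! = 2304
prefactor² = (2J+1)·Δ·N² = 768/5
  k=0: +1/(0!·0!·2!·4!·0!·0!) = 1/48
Σ = 1/48  ⇒  CG² = 768/5·1/48² = 1/15
CG = +√(1/15) = +0.258199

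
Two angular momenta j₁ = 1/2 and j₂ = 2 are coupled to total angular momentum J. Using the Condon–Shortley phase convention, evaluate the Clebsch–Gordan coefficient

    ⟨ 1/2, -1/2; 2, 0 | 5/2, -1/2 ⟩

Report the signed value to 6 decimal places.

triangle: 0!·1!·4!/6! = 24/720
(j±m)!: 0!·1!·2!·2!·2!·3! = 48
prefactor² = (2J+1)·Δ·N² = 48/5
  k=0: +1/(0!·0!·1!·2!·0!·2!) = 1/4
Σ = 1/4  ⇒  CG² = 48/5·1/4² = 3/5
CG = +√(3/5) = +0.774597

+√(3/5) ≈ +0.774597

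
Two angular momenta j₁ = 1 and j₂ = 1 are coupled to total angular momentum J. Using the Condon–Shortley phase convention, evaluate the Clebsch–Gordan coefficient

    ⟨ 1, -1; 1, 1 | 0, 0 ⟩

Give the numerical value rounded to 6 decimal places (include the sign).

j₁+j₂−J=2  J+j₁−j₂=0  J−j₁+j₂=0  j₁+j₂+J+1=3
(j₁±m₁, j₂±m₂, J±M) = (0,2,2,0,0,0)
P² = 4/3
sum k=2..2:
  [2] +1/2 = 1/2
S = 1/2
C² = P²·S² = 1/3 ; C = +0.577350

+√(1/3) = +0.577350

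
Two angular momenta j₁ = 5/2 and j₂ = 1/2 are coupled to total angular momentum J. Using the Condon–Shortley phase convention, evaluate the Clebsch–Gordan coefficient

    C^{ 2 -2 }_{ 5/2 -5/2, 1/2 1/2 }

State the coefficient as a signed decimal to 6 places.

-0.912871

j₁+j₂−J=1  J+j₁−j₂=4  J−j₁+j₂=0  j₁+j₂+J+1=6
(j₁±m₁, j₂±m₂, J±M) = (0,5,1,0,0,4)
P² = 480
sum k=1..1:
  [1] −1/24 = -1/24
S = -1/24
C² = P²·S² = 5/6 ; C = -0.912871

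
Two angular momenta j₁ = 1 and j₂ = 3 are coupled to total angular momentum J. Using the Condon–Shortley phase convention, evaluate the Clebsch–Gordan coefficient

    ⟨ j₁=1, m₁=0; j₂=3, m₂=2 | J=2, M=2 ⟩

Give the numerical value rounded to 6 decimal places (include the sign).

triangle: 2!*0!*4!/7! = 48/5040
(j±m)!: 1!*1!*5!*1!*4!*0! = 2880
prefactor² = (2J+1)*Δ*N² = 960/7
  k=1: −1/(1!*1!*0!*4!*0!*0!) = -1/24
Σ = -1/24  ⇒  CG² = 960/7*(-1/24)² = 5/21
CG = −√(5/21) = -0.487950

-0.487950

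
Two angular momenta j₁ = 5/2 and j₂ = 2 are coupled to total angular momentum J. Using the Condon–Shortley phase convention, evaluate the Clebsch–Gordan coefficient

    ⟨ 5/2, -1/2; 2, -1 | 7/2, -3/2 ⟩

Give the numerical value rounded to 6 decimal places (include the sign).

j₁+j₂−J=1  J+j₁−j₂=4  J−j₁+j₂=3  j₁+j₂+J+1=9
(j₁±m₁, j₂±m₂, J±M) = (2,3,1,3,2,5)
P² = 384/7
sum k=0..1:
  [0] +1/12 = 1/12
  [1] −1/24 = -1/24
S = 1/24
C² = P²·S² = 2/21 ; C = +0.308607

+√(2/21) = +0.308607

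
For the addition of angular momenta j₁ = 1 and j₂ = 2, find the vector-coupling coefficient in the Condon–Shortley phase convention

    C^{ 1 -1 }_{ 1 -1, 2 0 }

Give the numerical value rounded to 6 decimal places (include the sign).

+√(1/10) = +0.316228

√[3·2!0!2!/5! · 0!2!2!2!0!2!] = √(8/5)
  +(−1)^2/∏(2,0,0,0,0,2)! = 1/4  (running 1/4)
⟨..|..⟩ = √(8/5)·(1/4) = +0.316228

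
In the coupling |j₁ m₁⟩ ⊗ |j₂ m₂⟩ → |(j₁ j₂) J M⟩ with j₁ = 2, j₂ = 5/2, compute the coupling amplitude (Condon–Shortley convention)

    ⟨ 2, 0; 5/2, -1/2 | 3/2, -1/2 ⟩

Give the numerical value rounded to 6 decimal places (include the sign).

-0.239046

triangle: 3!×1!×2!/7! = 12/5040
(j±m)!: 2!×2!×2!×3!×1!×2! = 96
prefactor² = (2J+1)×Δ×N² = 32/35
  k=1: −1/(1!×2!×1!×1!×0!×1!) = -1/2
  k=2: +1/(2!×1!×0!×0!×1!×2!) = 1/4
Σ = -1/4  ⇒  CG² = 32/35×(-1/4)² = 2/35
CG = −√(2/35) = -0.239046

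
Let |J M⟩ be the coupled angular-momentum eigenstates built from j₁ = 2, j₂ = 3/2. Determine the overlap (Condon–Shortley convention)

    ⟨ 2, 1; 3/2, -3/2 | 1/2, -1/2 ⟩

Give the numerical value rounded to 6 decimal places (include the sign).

+0.316228  (= +√(1/10))

j₁+j₂−J=3  J+j₁−j₂=1  J−j₁+j₂=0  j₁+j₂+J+1=5
(j₁±m₁, j₂±m₂, J±M) = (3,1,0,3,0,1)
P² = 18/5
sum k=0..0:
  [0] +1/6 = 1/6
S = 1/6
C² = P²·S² = 1/10 ; C = +0.316228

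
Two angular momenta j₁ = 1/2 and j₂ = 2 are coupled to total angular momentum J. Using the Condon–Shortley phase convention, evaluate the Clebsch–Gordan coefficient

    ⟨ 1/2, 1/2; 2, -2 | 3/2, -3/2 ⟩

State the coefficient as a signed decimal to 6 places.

+0.894427  (= +√(4/5))

triangle: 1!*0!*3!/5! = 6/120
(j±m)!: 1!*0!*0!*4!*0!*3! = 144
prefactor² = (2J+1)*Δ*N² = 144/5
  k=0: +1/(0!*1!*0!*0!*0!*3!) = 1/6
Σ = 1/6  ⇒  CG² = 144/5*1/6² = 4/5
CG = +√(4/5) = +0.894427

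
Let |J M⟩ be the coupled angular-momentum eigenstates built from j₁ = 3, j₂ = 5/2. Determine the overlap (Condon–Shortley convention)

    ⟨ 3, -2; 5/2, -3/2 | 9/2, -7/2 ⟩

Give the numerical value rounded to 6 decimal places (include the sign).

−√(1/99) = -0.100504

j₁+j₂−J=1  J+j₁−j₂=5  J−j₁+j₂=4  j₁+j₂+J+1=11
(j₁±m₁, j₂±m₂, J±M) = (1,5,1,4,1,8)
P² = 921600/11
sum k=0..1:
  [0] +1/720 = 1/720
  [1] −1/576 = -1/576
S = -1/2880
C² = P²·S² = 1/99 ; C = -0.100504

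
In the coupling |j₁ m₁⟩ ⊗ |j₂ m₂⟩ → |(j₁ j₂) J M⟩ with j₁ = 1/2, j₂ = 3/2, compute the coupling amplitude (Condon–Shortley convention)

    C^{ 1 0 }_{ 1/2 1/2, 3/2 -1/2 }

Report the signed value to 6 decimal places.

+√(1/2) ≈ +0.707107

j₁+j₂−J=1  J+j₁−j₂=0  J−j₁+j₂=2  j₁+j₂+J+1=4
(j₁±m₁, j₂±m₂, J±M) = (1,0,1,2,1,1)
P² = 1/2
sum k=0..0:
  [0] +1/1 = 1
S = 1
C² = P²·S² = 1/2 ; C = +0.707107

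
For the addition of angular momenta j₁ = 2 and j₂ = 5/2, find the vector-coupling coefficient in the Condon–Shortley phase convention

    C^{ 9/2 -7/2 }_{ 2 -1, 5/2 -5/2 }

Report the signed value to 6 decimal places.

+√(4/9) ≈ +0.666667

√[10·0!4!5!/10! · 1!3!0!5!1!8!] = √(230400)
  +(−1)^0/∏(0,0,3,0,1,5)! = 1/720  (running 1/720)
⟨..|..⟩ = √(230400)·(1/720) = +0.666667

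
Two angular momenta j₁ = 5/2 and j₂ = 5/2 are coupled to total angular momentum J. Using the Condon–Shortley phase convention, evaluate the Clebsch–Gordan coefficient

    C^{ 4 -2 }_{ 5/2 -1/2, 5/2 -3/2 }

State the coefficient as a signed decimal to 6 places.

+0.422577  (= +√(5/28))

j₁+j₂−J=1  J+j₁−j₂=4  J−j₁+j₂=4  j₁+j₂+J+1=10
(j₁±m₁, j₂±m₂, J±M) = (2,3,1,4,2,6)
P² = 20736/35
sum k=0..1:
  [0] +1/36 = 1/36
  [1] −1/96 = -1/96
S = 5/288
C² = P²·S² = 5/28 ; C = +0.422577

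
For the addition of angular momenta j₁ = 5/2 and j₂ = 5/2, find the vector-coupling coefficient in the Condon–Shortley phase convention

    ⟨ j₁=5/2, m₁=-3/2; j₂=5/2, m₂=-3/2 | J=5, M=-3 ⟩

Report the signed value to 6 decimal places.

triangle: 0!·5!·5!/11! = 14400/39916800
(j±m)!: 1!·4!·1!·4!·2!·8! = 46448640
prefactor² = (2J+1)·Δ·N² = 184320
  k=0: +1/(0!·0!·4!·1!·1!·4!) = 1/576
Σ = 1/576  ⇒  CG² = 184320·1/576² = 5/9
CG = +√(5/9) = +0.745356

+√(5/9) = +0.745356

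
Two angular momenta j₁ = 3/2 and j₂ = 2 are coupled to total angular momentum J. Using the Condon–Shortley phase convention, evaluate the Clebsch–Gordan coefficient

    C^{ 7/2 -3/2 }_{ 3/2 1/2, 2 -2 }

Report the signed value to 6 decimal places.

√[8·0!3!4!/8! · 2!1!0!4!2!5!] = √(2304/7)
  +(−1)^0/∏(0,0,1,0,2,4)! = 1/48  (running 1/48)
⟨..|..⟩ = √(2304/7)·(1/48) = +0.377964

+0.377964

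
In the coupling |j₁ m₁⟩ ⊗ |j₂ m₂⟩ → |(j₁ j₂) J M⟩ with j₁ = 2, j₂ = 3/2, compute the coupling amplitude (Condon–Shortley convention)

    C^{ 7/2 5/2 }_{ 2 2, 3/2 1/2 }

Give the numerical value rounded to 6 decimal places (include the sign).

j₁+j₂−J=0  J+j₁−j₂=4  J−j₁+j₂=3  j₁+j₂+J+1=8
(j₁±m₁, j₂±m₂, J±M) = (4,0,2,1,6,1)
P² = 6912/7
sum k=0..0:
  [0] +1/48 = 1/48
S = 1/48
C² = P²·S² = 3/7 ; C = +0.654654

+0.654654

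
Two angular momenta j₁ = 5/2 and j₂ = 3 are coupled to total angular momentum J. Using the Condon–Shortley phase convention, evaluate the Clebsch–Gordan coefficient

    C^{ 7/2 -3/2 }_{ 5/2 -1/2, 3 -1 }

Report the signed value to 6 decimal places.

-0.487950

√[8·2!3!4!/10! · 2!3!2!4!2!5!] = √(3072/35)
  +(−1)^0/∏(0,2,3,2,0,2)! = 1/48  (running 1/48)
  +(−1)^1/∏(1,1,2,1,1,3)! = -1/12  (running -1/16)
  +(−1)^2/∏(2,0,1,0,2,4)! = 1/96  (running -5/96)
⟨..|..⟩ = √(3072/35)·(-5/96) = -0.487950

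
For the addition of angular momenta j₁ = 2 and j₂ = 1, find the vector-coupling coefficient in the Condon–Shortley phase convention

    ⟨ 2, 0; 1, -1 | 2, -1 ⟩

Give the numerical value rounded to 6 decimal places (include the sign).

triangle: 1!×3!×1!/6! = 6/720
(j±m)!: 2!×2!×0!×2!×1!×3! = 48
prefactor² = (2J+1)×Δ×N² = 2
  k=0: +1/(0!×1!×2!×0!×1!×1!) = 1/2
Σ = 1/2  ⇒  CG² = 2×1/2² = 1/2
CG = +√(1/2) = +0.707107

+√(1/2) ≈ +0.707107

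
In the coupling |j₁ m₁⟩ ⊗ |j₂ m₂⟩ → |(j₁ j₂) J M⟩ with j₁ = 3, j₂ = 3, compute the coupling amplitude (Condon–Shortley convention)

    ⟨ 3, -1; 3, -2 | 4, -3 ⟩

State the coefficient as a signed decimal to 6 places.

−√(1/11) = -0.301511

√[9·2!4!4!/11! · 2!4!1!5!1!7!] = √(82944/11)
  +(−1)^0/∏(0,2,4,1,0,3)! = 1/288  (running 1/288)
  +(−1)^1/∏(1,1,3,0,1,4)! = -1/144  (running -1/288)
⟨..|..⟩ = √(82944/11)·(-1/288) = -0.301511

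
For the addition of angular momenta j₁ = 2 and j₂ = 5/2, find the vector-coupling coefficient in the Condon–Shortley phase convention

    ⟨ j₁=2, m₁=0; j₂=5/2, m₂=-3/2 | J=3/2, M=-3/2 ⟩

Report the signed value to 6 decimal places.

-0.585540  (= −√(12/35))

j₁+j₂−J=3  J+j₁−j₂=1  J−j₁+j₂=2  j₁+j₂+J+1=7
(j₁±m₁, j₂±m₂, J±M) = (2,2,1,4,0,3)
P² = 192/35
sum k=1..1:
  [1] −1/4 = -1/4
S = -1/4
C² = P²·S² = 12/35 ; C = -0.585540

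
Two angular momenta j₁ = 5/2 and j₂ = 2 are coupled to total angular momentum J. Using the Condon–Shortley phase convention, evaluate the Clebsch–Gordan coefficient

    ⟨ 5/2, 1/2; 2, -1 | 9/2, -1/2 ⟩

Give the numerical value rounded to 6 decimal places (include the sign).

j₁+j₂−J=0  J+j₁−j₂=5  J−j₁+j₂=4  j₁+j₂+J+1=10
(j₁±m₁, j₂±m₂, J±M) = (3,2,1,3,4,5)
P² = 11520/7
sum k=0..0:
  [0] +1/72 = 1/72
S = 1/72
C² = P²·S² = 20/63 ; C = +0.563436

+0.563436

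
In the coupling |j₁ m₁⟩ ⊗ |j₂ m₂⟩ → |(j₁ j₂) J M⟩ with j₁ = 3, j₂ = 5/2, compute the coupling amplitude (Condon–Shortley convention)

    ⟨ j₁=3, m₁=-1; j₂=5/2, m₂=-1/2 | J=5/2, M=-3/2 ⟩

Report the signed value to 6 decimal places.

√[6·3!3!2!/9! · 2!4!2!3!1!4!] = √(576/35)
  +(−1)^1/∏(1,2,3,1,0,1)! = -1/12  (running -1/12)
  +(−1)^2/∏(2,1,2,0,1,2)! = 1/8  (running 1/24)
⟨..|..⟩ = √(576/35)·(1/24) = +0.169031

+0.169031  (= +√(1/35))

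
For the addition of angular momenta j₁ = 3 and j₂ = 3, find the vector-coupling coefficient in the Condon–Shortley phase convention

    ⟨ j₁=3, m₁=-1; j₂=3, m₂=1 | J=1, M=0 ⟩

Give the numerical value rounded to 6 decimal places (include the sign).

−√(1/28) ≈ -0.188982

triangle: 5!·1!·1!/8! = 120/40320
(j±m)!: 2!·4!·4!·2!·1!·1! = 2304
prefactor² = (2J+1)·Δ·N² = 144/7
  k=3: −1/(3!·2!·1!·1!·0!·0!) = -1/12
  k=4: +1/(4!·1!·0!·0!·1!·1!) = 1/24
Σ = -1/24  ⇒  CG² = 144/7·(-1/24)² = 1/28
CG = −√(1/28) = -0.188982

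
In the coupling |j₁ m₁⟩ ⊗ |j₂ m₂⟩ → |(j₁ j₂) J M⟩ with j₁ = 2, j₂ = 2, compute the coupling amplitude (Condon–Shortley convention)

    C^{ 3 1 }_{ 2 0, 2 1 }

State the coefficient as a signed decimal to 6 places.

-0.447214

j₁+j₂−J=1  J+j₁−j₂=3  J−j₁+j₂=3  j₁+j₂+J+1=8
(j₁±m₁, j₂±m₂, J±M) = (2,2,3,1,4,2)
P² = 36/5
sum k=0..1:
  [0] +1/12 = 1/12
  [1] −1/4 = -1/4
S = -1/6
C² = P²·S² = 1/5 ; C = -0.447214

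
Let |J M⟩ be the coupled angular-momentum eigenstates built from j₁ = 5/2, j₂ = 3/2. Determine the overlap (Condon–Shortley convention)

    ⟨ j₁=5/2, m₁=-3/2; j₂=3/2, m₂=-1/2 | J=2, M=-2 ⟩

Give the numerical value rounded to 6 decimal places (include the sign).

triangle: 2!*3!*1!/7! = 12/5040
(j±m)!: 1!*4!*1!*2!*0!*4! = 1152
prefactor² = (2J+1)*Δ*N² = 96/7
  k=1: −1/(1!*1!*3!*0!*0!*1!) = -1/6
Σ = -1/6  ⇒  CG² = 96/7*(-1/6)² = 8/21
CG = −√(8/21) = -0.617213

−√(8/21) ≈ -0.617213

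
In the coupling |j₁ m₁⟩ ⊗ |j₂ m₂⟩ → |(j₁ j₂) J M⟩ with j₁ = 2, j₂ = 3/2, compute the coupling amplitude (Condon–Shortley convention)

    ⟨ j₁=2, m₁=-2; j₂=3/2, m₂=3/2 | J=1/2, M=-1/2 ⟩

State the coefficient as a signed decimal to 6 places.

-0.632456

triangle: 3!×1!×0!/5! = 6/120
(j±m)!: 0!×4!×3!×0!×0!×1! = 144
prefactor² = (2J+1)×Δ×N² = 72/5
  k=3: −1/(3!×0!×1!×0!×0!×0!) = -1/6
Σ = -1/6  ⇒  CG² = 72/5×(-1/6)² = 2/5
CG = −√(2/5) = -0.632456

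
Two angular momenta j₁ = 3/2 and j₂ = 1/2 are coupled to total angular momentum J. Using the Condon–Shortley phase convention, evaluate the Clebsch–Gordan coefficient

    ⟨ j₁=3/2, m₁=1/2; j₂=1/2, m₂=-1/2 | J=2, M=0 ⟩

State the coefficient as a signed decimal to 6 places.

triangle: 0!×3!×1!/5! = 6/120
(j±m)!: 2!×1!×0!×1!×2!×2! = 8
prefactor² = (2J+1)×Δ×N² = 2
  k=0: +1/(0!×0!×1!×0!×2!×1!) = 1/2
Σ = 1/2  ⇒  CG² = 2×1/2² = 1/2
CG = +√(1/2) = +0.707107

+0.707107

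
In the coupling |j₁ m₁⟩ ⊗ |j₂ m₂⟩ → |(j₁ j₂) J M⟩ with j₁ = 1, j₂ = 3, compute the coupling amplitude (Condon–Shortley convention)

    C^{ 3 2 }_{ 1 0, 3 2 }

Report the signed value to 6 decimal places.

j₁+j₂−J=1  J+j₁−j₂=1  J−j₁+j₂=5  j₁+j₂+J+1=8
(j₁±m₁, j₂±m₂, J±M) = (1,1,5,1,5,1)
P² = 300
sum k=0..1:
  [0] +1/120 = 1/120
  [1] −1/24 = -1/24
S = -1/30
C² = P²·S² = 1/3 ; C = -0.577350

-0.577350  (= −√(1/3))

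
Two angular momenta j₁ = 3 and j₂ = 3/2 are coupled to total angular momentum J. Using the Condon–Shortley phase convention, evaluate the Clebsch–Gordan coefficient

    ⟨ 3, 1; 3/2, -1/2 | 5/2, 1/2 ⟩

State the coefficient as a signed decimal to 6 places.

-0.119523

√[6·2!4!1!/8! · 4!2!1!2!3!2!] = √(288/35)
  +(−1)^0/∏(0,2,2,1,2,0)! = 1/8  (running 1/8)
  +(−1)^1/∏(1,1,1,0,3,1)! = -1/6  (running -1/24)
⟨..|..⟩ = √(288/35)·(-1/24) = -0.119523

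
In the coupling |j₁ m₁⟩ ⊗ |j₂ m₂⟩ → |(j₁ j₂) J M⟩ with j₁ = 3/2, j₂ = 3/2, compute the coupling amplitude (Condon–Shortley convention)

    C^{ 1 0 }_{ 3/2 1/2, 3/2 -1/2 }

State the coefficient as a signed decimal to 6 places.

√[3·2!1!1!/5! · 2!1!1!2!1!1!] = √(1/5)
  +(−1)^0/∏(0,2,1,1,0,0)! = 1/2  (running 1/2)
  +(−1)^1/∏(1,1,0,0,1,1)! = -1  (running -1/2)
⟨..|..⟩ = √(1/5)·(-1/2) = -0.223607

-0.223607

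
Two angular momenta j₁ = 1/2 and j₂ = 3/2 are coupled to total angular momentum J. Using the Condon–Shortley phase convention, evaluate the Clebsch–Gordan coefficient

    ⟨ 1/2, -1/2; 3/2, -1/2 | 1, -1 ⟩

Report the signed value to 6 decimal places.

√[3·1!0!2!/4! · 0!1!1!2!0!2!] = √(1)
  +(−1)^1/∏(1,0,0,0,0,2)! = -1/2  (running -1/2)
⟨..|..⟩ = √(1)·(-1/2) = -0.500000

−√(1/4) ≈ -0.500000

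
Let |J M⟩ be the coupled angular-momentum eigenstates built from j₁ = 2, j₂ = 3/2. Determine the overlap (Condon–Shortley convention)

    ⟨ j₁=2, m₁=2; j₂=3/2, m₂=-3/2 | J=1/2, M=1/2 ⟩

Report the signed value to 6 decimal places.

j₁+j₂−J=3  J+j₁−j₂=1  J−j₁+j₂=0  j₁+j₂+J+1=5
(j₁±m₁, j₂±m₂, J±M) = (4,0,0,3,1,0)
P² = 72/5
sum k=0..0:
  [0] +1/6 = 1/6
S = 1/6
C² = P²·S² = 2/5 ; C = +0.632456

+√(2/5) ≈ +0.632456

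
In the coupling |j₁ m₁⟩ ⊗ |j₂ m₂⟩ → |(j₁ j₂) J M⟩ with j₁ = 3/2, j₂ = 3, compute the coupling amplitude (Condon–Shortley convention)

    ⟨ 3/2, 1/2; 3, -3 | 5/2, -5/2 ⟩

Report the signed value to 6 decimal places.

+√(15/28) = +0.731925

j₁+j₂−J=2  J+j₁−j₂=1  J−j₁+j₂=4  j₁+j₂+J+1=8
(j₁±m₁, j₂±m₂, J±M) = (2,1,0,6,0,5)
P² = 8640/7
sum k=0..0:
  [0] +1/48 = 1/48
S = 1/48
C² = P²·S² = 15/28 ; C = +0.731925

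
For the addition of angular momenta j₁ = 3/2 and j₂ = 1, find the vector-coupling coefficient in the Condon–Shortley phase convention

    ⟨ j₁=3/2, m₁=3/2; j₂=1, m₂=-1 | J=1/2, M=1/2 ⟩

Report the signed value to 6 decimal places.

+0.707107  (= +√(1/2))

triangle: 2!×1!×0!/4! = 2/24
(j±m)!: 3!×0!×0!×2!×1!×0! = 12
prefactor² = (2J+1)×Δ×N² = 2
  k=0: +1/(0!×2!×0!×0!×1!×0!) = 1/2
Σ = 1/2  ⇒  CG² = 2×1/2² = 1/2
CG = +√(1/2) = +0.707107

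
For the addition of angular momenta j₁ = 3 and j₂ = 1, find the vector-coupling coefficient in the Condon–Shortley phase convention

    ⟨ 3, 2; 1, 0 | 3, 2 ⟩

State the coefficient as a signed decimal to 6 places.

+0.577350

triangle: 1!·5!·1!/8! = 120/40320
(j±m)!: 5!·1!·1!·1!·5!·1! = 14400
prefactor² = (2J+1)·Δ·N² = 300
  k=0: +1/(0!·1!·1!·1!·4!·0!) = 1/24
  k=1: −1/(1!·0!·0!·0!·5!·1!) = -1/120
Σ = 1/30  ⇒  CG² = 300·1/30² = 1/3
CG = +√(1/3) = +0.577350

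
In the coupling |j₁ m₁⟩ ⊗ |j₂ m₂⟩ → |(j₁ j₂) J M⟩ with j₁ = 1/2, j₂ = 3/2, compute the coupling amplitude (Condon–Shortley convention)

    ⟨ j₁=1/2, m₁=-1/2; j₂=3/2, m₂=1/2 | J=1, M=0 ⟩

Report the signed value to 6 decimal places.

-0.707107

j₁+j₂−J=1  J+j₁−j₂=0  J−j₁+j₂=2  j₁+j₂+J+1=4
(j₁±m₁, j₂±m₂, J±M) = (0,1,2,1,1,1)
P² = 1/2
sum k=1..1:
  [1] −1/1 = -1
S = -1
C² = P²·S² = 1/2 ; C = -0.707107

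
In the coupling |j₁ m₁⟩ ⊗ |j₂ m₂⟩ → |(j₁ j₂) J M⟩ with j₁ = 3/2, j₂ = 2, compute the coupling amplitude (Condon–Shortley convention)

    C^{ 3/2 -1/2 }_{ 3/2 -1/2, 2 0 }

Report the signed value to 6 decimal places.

j₁+j₂−J=2  J+j₁−j₂=1  J−j₁+j₂=2  j₁+j₂+J+1=6
(j₁±m₁, j₂±m₂, J±M) = (1,2,2,2,1,2)
P² = 16/45
sum k=1..2:
  [1] −1/1 = -1
  [2] +1/4 = 1/4
S = -3/4
C² = P²·S² = 1/5 ; C = -0.447214

−√(1/5) ≈ -0.447214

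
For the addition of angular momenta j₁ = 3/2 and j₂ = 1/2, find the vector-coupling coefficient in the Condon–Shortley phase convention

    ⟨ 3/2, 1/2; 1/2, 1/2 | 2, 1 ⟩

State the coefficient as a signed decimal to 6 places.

triangle: 0!×3!×1!/5! = 6/120
(j±m)!: 2!×1!×1!×0!×3!×1! = 12
prefactor² = (2J+1)×Δ×N² = 3
  k=0: +1/(0!×0!×1!×1!×2!×0!) = 1/2
Σ = 1/2  ⇒  CG² = 3×1/2² = 3/4
CG = +√(3/4) = +0.866025

+0.866025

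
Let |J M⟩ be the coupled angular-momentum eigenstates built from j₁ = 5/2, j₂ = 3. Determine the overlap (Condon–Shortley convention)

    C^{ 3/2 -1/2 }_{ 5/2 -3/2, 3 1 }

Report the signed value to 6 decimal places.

−√(7/30) ≈ -0.483046

√[4·4!1!2!/8! · 1!4!4!2!1!2!] = √(384/35)
  +(−1)^3/∏(3,1,1,1,0,1)! = -1/6  (running -1/6)
  +(−1)^4/∏(4,0,0,0,1,2)! = 1/48  (running -7/48)
⟨..|..⟩ = √(384/35)·(-7/48) = -0.483046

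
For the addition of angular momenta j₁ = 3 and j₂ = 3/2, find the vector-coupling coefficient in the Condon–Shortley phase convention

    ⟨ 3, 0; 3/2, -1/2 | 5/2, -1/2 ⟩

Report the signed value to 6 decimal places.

j₁+j₂−J=2  J+j₁−j₂=4  J−j₁+j₂=1  j₁+j₂+J+1=8
(j₁±m₁, j₂±m₂, J±M) = (3,3,1,2,2,3)
P² = 216/35
sum k=0..1:
  [0] +1/12 = 1/12
  [1] −1/4 = -1/4
S = -1/6
C² = P²·S² = 6/35 ; C = -0.414039

-0.414039  (= −√(6/35))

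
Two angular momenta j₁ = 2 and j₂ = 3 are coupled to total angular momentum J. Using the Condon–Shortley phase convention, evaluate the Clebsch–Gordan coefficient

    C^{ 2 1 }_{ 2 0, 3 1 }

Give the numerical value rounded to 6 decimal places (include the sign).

+0.377964

√[5·3!1!3!/8! · 2!2!4!2!3!1!] = √(36/7)
  +(−1)^1/∏(1,2,1,3,0,0)! = -1/12  (running -1/12)
  +(−1)^2/∏(2,1,0,2,1,1)! = 1/4  (running 1/6)
⟨..|..⟩ = √(36/7)·(1/6) = +0.377964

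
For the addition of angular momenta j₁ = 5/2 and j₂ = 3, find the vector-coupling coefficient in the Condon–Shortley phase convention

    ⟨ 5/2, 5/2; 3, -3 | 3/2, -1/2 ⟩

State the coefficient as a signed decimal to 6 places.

+√(5/14) = +0.597614

√[4·4!1!2!/8! · 5!0!0!6!1!2!] = √(5760/7)
  +(−1)^0/∏(0,4,0,0,1,2)! = 1/48  (running 1/48)
⟨..|..⟩ = √(5760/7)·(1/48) = +0.597614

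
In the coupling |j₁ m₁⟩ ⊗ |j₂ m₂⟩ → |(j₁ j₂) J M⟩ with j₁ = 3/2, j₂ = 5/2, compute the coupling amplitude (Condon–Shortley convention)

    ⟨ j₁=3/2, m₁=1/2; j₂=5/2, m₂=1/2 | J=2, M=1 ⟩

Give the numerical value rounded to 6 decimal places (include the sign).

j₁+j₂−J=2  J+j₁−j₂=1  J−j₁+j₂=3  j₁+j₂+J+1=7
(j₁±m₁, j₂±m₂, J±M) = (2,1,3,2,3,1)
P² = 12/7
sum k=0..1:
  [0] +1/12 = 1/12
  [1] −1/2 = -1/2
S = -5/12
C² = P²·S² = 25/84 ; C = -0.545545

−√(25/84) ≈ -0.545545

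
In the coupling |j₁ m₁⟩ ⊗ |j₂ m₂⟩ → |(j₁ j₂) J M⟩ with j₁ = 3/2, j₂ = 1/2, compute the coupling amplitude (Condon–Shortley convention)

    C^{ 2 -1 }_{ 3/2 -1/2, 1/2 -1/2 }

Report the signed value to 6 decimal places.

triangle: 0!×3!×1!/5! = 6/120
(j±m)!: 1!×2!×0!×1!×1!×3! = 12
prefactor² = (2J+1)×Δ×N² = 3
  k=0: +1/(0!×0!×2!×0!×1!×1!) = 1/2
Σ = 1/2  ⇒  CG² = 3×1/2² = 3/4
CG = +√(3/4) = +0.866025

+√(3/4) = +0.866025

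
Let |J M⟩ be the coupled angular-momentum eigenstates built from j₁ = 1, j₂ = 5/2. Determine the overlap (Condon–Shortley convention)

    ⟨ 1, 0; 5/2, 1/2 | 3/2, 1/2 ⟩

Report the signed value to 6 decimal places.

√[4·2!0!3!/6! · 1!1!3!2!2!1!] = √(8/5)
  +(−1)^1/∏(1,1,0,2,0,1)! = -1/2  (running -1/2)
⟨..|..⟩ = √(8/5)·(-1/2) = -0.632456

−√(2/5) ≈ -0.632456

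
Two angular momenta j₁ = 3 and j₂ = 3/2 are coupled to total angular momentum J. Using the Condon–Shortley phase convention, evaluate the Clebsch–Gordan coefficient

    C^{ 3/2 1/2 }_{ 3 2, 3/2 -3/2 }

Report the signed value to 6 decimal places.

j₁+j₂−J=3  J+j₁−j₂=3  J−j₁+j₂=0  j₁+j₂+J+1=7
(j₁±m₁, j₂±m₂, J±M) = (5,1,0,3,2,1)
P² = 288/7
sum k=0..0:
  [0] +1/12 = 1/12
S = 1/12
C² = P²·S² = 2/7 ; C = +0.534522

+√(2/7) ≈ +0.534522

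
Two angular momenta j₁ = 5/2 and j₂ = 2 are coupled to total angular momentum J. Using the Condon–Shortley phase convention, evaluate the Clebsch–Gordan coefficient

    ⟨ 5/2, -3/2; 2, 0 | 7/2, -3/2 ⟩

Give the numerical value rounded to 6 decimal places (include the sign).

−√(2/7) ≈ -0.534522

triangle: 1!·4!·3!/9! = 144/362880
(j±m)!: 1!·4!·2!·2!·2!·5! = 23040
prefactor² = (2J+1)·Δ·N² = 512/7
  k=0: +1/(0!·1!·4!·2!·0!·1!) = 1/48
  k=1: −1/(1!·0!·3!·1!·1!·2!) = -1/12
Σ = -1/16  ⇒  CG² = 512/7·(-1/16)² = 2/7
CG = −√(2/7) = -0.534522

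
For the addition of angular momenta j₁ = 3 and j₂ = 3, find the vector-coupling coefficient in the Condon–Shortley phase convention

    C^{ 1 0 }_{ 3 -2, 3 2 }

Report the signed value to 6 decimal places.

triangle: 5!*1!*1!/8! = 120/40320
(j±m)!: 1!*5!*5!*1!*1!*1! = 14400
prefactor² = (2J+1)*Δ*N² = 900/7
  k=4: +1/(4!*1!*1!*1!*0!*0!) = 1/24
  k=5: −1/(5!*0!*0!*0!*1!*1!) = -1/120
Σ = 1/30  ⇒  CG² = 900/7*1/30² = 1/7
CG = +√(1/7) = +0.377964

+√(1/7) ≈ +0.377964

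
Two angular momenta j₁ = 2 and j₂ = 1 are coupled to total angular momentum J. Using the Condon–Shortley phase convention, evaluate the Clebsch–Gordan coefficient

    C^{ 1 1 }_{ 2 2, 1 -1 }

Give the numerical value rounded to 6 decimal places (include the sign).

j₁+j₂−J=2  J+j₁−j₂=2  J−j₁+j₂=0  j₁+j₂+J+1=5
(j₁±m₁, j₂±m₂, J±M) = (4,0,0,2,2,0)
P² = 48/5
sum k=0..0:
  [0] +1/4 = 1/4
S = 1/4
C² = P²·S² = 3/5 ; C = +0.774597

+0.774597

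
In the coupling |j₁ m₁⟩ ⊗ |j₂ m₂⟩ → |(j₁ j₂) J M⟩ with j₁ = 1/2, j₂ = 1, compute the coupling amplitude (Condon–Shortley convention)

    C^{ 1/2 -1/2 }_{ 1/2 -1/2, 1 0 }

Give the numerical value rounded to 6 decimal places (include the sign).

triangle: 1!·0!·1!/3! = 1/6
(j±m)!: 0!·1!·1!·1!·0!·1! = 1
prefactor² = (2J+1)·Δ·N² = 1/3
  k=1: −1/(1!·0!·0!·0!·0!·1!) = -1
Σ = -1  ⇒  CG² = 1/3·(-1)² = 1/3
CG = −√(1/3) = -0.577350

-0.577350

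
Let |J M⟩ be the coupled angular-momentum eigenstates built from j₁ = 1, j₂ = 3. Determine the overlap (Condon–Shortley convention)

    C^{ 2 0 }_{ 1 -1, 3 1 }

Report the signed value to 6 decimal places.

+0.534522

j₁+j₂−J=2  J+j₁−j₂=0  J−j₁+j₂=4  j₁+j₂+J+1=7
(j₁±m₁, j₂±m₂, J±M) = (0,2,4,2,2,2)
P² = 128/7
sum k=2..2:
  [2] +1/8 = 1/8
S = 1/8
C² = P²·S² = 2/7 ; C = +0.534522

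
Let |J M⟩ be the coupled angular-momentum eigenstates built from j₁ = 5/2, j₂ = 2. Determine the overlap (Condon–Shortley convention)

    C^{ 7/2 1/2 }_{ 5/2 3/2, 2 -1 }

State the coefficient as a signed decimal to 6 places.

triangle: 1!×4!×3!/9! = 144/362880
(j±m)!: 4!×1!×1!×3!×4!×3! = 20736
prefactor² = (2J+1)×Δ×N² = 2304/35
  k=0: +1/(0!×1!×1!×1!×3!×2!) = 1/12
  k=1: −1/(1!×0!×0!×0!×4!×3!) = -1/144
Σ = 11/144  ⇒  CG² = 2304/35×11/144² = 121/315
CG = +√(121/315) = +0.619780

+√(121/315) = +0.619780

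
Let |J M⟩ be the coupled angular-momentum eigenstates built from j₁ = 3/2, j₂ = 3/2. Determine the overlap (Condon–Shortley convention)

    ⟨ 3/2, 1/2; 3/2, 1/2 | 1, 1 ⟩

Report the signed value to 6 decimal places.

-0.632456

√[3·2!1!1!/5! · 2!1!2!1!2!0!] = √(2/5)
  +(−1)^1/∏(1,1,0,1,1,0)! = -1  (running -1)
⟨..|..⟩ = √(2/5)·(-1) = -0.632456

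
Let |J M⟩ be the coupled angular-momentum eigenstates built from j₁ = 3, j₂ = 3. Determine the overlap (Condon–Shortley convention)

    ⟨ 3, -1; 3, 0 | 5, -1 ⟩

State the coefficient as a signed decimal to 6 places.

√[11·1!5!5!/12! · 2!4!3!3!4!6!] = √(69120/7)
  +(−1)^0/∏(0,1,4,3,1,2)! = 1/288  (running 1/288)
  +(−1)^1/∏(1,0,3,2,2,3)! = -1/144  (running -1/288)
⟨..|..⟩ = √(69120/7)·(-1/288) = -0.345033

-0.345033  (= −√(5/42))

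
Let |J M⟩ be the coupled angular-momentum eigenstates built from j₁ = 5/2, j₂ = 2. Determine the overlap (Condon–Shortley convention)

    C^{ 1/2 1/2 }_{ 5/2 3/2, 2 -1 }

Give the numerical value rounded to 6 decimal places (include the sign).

triangle: 4!*1!*0!/6! = 24/720
(j±m)!: 4!*1!*1!*3!*1!*0! = 144
prefactor² = (2J+1)*Δ*N² = 48/5
  k=1: −1/(1!*3!*0!*0!*1!*0!) = -1/6
Σ = -1/6  ⇒  CG² = 48/5*(-1/6)² = 4/15
CG = −√(4/15) = -0.516398

−√(4/15) ≈ -0.516398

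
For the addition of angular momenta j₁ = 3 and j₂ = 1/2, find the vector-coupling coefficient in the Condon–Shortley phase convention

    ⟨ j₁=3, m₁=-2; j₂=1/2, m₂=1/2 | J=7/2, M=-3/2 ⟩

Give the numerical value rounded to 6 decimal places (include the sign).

j₁+j₂−J=0  J+j₁−j₂=6  J−j₁+j₂=1  j₁+j₂+J+1=8
(j₁±m₁, j₂±m₂, J±M) = (1,5,1,0,2,5)
P² = 28800/7
sum k=0..0:
  [0] +1/120 = 1/120
S = 1/120
C² = P²·S² = 2/7 ; C = +0.534522

+0.534522  (= +√(2/7))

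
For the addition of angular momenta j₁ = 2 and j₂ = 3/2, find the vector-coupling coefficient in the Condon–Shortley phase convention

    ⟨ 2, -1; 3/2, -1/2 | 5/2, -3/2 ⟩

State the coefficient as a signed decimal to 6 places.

triangle: 1!×3!×2!/7! = 12/5040
(j±m)!: 1!×3!×1!×2!×1!×4! = 288
prefactor² = (2J+1)×Δ×N² = 144/35
  k=0: +1/(0!×1!×3!×1!×0!×1!) = 1/6
  k=1: −1/(1!×0!×2!×0!×1!×2!) = -1/4
Σ = -1/12  ⇒  CG² = 144/35×(-1/12)² = 1/35
CG = −√(1/35) = -0.169031

-0.169031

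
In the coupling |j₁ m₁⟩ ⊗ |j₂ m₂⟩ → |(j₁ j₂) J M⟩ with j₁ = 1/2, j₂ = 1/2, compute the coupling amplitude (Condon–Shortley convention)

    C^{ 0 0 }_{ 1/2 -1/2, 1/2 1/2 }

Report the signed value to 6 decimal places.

triangle: 1!·0!·0!/2! = 1/2
(j±m)!: 0!·1!·1!·0!·0!·0! = 1
prefactor² = (2J+1)·Δ·N² = 1/2
  k=1: −1/(1!·0!·0!·0!·0!·0!) = -1
Σ = -1  ⇒  CG² = 1/2·(-1)² = 1/2
CG = −√(1/2) = -0.707107

-0.707107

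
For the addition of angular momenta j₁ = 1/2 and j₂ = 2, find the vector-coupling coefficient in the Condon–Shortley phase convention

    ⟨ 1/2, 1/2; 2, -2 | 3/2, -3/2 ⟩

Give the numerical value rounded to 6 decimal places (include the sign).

+√(4/5) = +0.894427

j₁+j₂−J=1  J+j₁−j₂=0  J−j₁+j₂=3  j₁+j₂+J+1=5
(j₁±m₁, j₂±m₂, J±M) = (1,0,0,4,0,3)
P² = 144/5
sum k=0..0:
  [0] +1/6 = 1/6
S = 1/6
C² = P²·S² = 4/5 ; C = +0.894427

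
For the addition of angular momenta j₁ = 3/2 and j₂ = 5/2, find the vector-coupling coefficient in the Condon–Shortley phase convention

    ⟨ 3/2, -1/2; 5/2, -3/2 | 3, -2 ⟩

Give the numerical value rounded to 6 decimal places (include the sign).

+√(1/12) = +0.288675

√[7·1!2!4!/8! · 1!2!1!4!1!5!] = √(48)
  +(−1)^0/∏(0,1,2,1,0,3)! = 1/12  (running 1/12)
  +(−1)^1/∏(1,0,1,0,1,4)! = -1/24  (running 1/24)
⟨..|..⟩ = √(48)·(1/24) = +0.288675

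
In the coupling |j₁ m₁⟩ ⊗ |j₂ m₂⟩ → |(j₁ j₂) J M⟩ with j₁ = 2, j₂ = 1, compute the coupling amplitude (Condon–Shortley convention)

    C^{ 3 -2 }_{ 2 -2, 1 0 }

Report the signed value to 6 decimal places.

+0.577350

triangle: 0!×4!×2!/7! = 48/5040
(j±m)!: 0!×4!×1!×1!×1!×5! = 2880
prefactor² = (2J+1)×Δ×N² = 192
  k=0: +1/(0!×0!×4!×1!×0!×1!) = 1/24
Σ = 1/24  ⇒  CG² = 192×1/24² = 1/3
CG = +√(1/3) = +0.577350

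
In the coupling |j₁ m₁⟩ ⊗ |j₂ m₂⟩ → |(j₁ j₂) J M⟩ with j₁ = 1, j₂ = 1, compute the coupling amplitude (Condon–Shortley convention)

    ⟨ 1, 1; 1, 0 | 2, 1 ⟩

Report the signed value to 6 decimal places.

+√(1/2) ≈ +0.707107

triangle: 0!*2!*2!/5! = 4/120
(j±m)!: 2!*0!*1!*1!*3!*1! = 12
prefactor² = (2J+1)*Δ*N² = 2
  k=0: +1/(0!*0!*0!*1!*2!*1!) = 1/2
Σ = 1/2  ⇒  CG² = 2*1/2² = 1/2
CG = +√(1/2) = +0.707107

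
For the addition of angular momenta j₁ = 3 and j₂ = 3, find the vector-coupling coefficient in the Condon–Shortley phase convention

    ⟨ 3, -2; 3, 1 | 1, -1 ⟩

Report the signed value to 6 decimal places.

+√(5/28) = +0.422577

triangle: 5!·1!·1!/8! = 120/40320
(j±m)!: 1!·5!·4!·2!·0!·2! = 11520
prefactor² = (2J+1)·Δ·N² = 720/7
  k=4: +1/(4!·1!·1!·0!·0!·1!) = 1/24
Σ = 1/24  ⇒  CG² = 720/7·1/24² = 5/28
CG = +√(5/28) = +0.422577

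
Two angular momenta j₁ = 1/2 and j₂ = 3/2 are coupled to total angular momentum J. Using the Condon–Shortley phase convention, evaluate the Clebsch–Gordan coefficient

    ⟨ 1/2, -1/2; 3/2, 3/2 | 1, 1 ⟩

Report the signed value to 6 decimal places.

−√(3/4) ≈ -0.866025

j₁+j₂−J=1  J+j₁−j₂=0  J−j₁+j₂=2  j₁+j₂+J+1=4
(j₁±m₁, j₂±m₂, J±M) = (0,1,3,0,2,0)
P² = 3
sum k=1..1:
  [1] −1/2 = -1/2
S = -1/2
C² = P²·S² = 3/4 ; C = -0.866025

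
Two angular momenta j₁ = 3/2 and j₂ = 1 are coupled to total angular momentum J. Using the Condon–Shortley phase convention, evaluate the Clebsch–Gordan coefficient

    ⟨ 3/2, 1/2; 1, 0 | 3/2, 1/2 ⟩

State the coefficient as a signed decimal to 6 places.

+√(1/15) = +0.258199

√[4·1!2!1!/5! · 2!1!1!1!2!1!] = √(4/15)
  +(−1)^0/∏(0,1,1,1,1,0)! = 1  (running 1)
  +(−1)^1/∏(1,0,0,0,2,1)! = -1/2  (running 1/2)
⟨..|..⟩ = √(4/15)·(1/2) = +0.258199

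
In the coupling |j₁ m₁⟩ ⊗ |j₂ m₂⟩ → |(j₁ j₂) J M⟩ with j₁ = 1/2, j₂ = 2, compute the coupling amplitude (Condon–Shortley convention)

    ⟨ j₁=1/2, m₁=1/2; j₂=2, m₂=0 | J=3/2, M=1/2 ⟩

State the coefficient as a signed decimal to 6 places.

+0.632456

triangle: 1!×0!×3!/5! = 6/120
(j±m)!: 1!×0!×2!×2!×2!×1! = 8
prefactor² = (2J+1)×Δ×N² = 8/5
  k=0: +1/(0!×1!×0!×2!×0!×1!) = 1/2
Σ = 1/2  ⇒  CG² = 8/5×1/2² = 2/5
CG = +√(2/5) = +0.632456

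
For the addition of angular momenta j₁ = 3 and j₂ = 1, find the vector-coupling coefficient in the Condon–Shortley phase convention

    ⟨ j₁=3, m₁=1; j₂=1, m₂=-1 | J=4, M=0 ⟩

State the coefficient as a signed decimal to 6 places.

+0.462910  (= +√(3/14))

√[9·0!6!2!/9! · 4!2!0!2!4!4!] = √(13824/7)
  +(−1)^0/∏(0,0,2,0,4,2)! = 1/96  (running 1/96)
⟨..|..⟩ = √(13824/7)·(1/96) = +0.462910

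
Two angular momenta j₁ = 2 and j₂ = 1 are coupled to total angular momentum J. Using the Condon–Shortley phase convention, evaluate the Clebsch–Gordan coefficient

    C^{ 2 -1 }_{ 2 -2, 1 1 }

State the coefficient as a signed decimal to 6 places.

-0.577350

j₁+j₂−J=1  J+j₁−j₂=3  J−j₁+j₂=1  j₁+j₂+J+1=6
(j₁±m₁, j₂±m₂, J±M) = (0,4,2,0,1,3)
P² = 12
sum k=1..1:
  [1] −1/6 = -1/6
S = -1/6
C² = P²·S² = 1/3 ; C = -0.577350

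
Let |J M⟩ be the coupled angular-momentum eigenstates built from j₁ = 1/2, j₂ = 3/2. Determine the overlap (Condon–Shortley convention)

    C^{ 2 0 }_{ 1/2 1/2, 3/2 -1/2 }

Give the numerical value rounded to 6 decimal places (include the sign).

triangle: 0!×1!×3!/5! = 6/120
(j±m)!: 1!×0!×1!×2!×2!×2! = 8
prefactor² = (2J+1)×Δ×N² = 2
  k=0: +1/(0!×0!×0!×1!×1!×2!) = 1/2
Σ = 1/2  ⇒  CG² = 2×1/2² = 1/2
CG = +√(1/2) = +0.707107

+√(1/2) = +0.707107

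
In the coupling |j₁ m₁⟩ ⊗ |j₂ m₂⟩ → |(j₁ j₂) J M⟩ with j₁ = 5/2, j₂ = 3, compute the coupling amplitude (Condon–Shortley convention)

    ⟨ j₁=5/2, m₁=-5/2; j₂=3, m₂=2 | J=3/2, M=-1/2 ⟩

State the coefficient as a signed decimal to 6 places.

j₁+j₂−J=4  J+j₁−j₂=1  J−j₁+j₂=2  j₁+j₂+J+1=8
(j₁±m₁, j₂±m₂, J±M) = (0,5,5,1,1,2)
P² = 960/7
sum k=4..4:
  [4] +1/24 = 1/24
S = 1/24
C² = P²·S² = 5/21 ; C = +0.487950

+0.487950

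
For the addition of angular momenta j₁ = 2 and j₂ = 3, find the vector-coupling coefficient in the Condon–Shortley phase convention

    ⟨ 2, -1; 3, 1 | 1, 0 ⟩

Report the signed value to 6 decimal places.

j₁+j₂−J=4  J+j₁−j₂=0  J−j₁+j₂=2  j₁+j₂+J+1=7
(j₁±m₁, j₂±m₂, J±M) = (1,3,4,2,1,1)
P² = 288/35
sum k=3..3:
  [3] −1/6 = -1/6
S = -1/6
C² = P²·S² = 8/35 ; C = -0.478091

−√(8/35) = -0.478091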